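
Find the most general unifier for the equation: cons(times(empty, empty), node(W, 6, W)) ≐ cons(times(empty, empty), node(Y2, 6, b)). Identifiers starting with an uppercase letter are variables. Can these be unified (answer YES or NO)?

Decompose cons/2: times(empty, empty) ≐ times(empty, empty),  node(W, 6, W) ≐ node(Y2, 6, b).
Delete trivial equation times(empty, empty) ≐ times(empty, empty).
Decompose node/3: W ≐ Y2,  6 ≐ 6,  W ≐ b.
Bind W := Y2; substituting into the one remaining equation that mentions W gives: Y2 ≐ b.
Delete trivial equation 6 ≐ 6.
Bind Y2 := b. Substituting into the earlier binding gives W := b.
No equations remain and no clash or occurs-check failure arose, so a unifier exists.

YES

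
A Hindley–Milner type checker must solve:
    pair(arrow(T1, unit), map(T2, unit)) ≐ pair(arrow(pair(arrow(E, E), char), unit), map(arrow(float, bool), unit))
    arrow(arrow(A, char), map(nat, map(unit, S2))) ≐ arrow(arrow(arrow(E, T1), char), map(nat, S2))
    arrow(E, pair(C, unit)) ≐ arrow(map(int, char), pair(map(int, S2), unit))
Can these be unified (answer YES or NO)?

Decompose pair/2: arrow(T1, unit) ≐ arrow(pair(arrow(E, E), char), unit),  map(T2, unit) ≐ map(arrow(float, bool), unit).
Decompose arrow/2: T1 ≐ pair(arrow(E, E), char),  unit ≐ unit.
Bind T1 := pair(arrow(E, E), char); substituting into the one remaining equation that mentions T1 gives: arrow(arrow(A, char), map(nat, map(unit, S2))) ≐ arrow(arrow(arrow(E, pair(arrow(E, E), char)), char), map(nat, S2)).
Delete trivial equation unit ≐ unit.
Decompose map/2: T2 ≐ arrow(float, bool),  unit ≐ unit.
Bind T2 := arrow(float, bool); no other remaining equation mentions T2.
Delete trivial equation unit ≐ unit.
Decompose arrow/2: arrow(A, char) ≐ arrow(arrow(E, pair(arrow(E, E), char)), char),  map(nat, map(unit, S2)) ≐ map(nat, S2).
Decompose arrow/2: A ≐ arrow(E, pair(arrow(E, E), char)),  char ≐ char.
Bind A := arrow(E, pair(arrow(E, E), char)); no other remaining equation mentions A.
Delete trivial equation char ≐ char.
Decompose map/2: nat ≐ nat,  map(unit, S2) ≐ S2.
Delete trivial equation nat ≐ nat.
Occurs check fails: S2 occurs in map(unit, S2); the equation S2 ≐ map(unit, S2) has no finite solution.

NO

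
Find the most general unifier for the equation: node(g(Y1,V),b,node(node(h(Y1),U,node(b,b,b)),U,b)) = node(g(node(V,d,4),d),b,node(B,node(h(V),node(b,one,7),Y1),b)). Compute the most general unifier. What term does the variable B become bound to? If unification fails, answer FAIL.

node(h(node(d,d,4)),node(h(d),node(b,one,7),node(d,d,4)),node(b,b,b))

Decompose node/3: g(Y1,V) = g(node(V,d,4),d),  b = b,  node(node(h(Y1),U,node(b,b,b)),U,b) = node(B,node(h(V),node(b,one,7),Y1),b).
Decompose g/2: Y1 = node(V,d,4),  V = d.
Bind Y1 := node(V,d,4); substituting into the one remaining equation that mentions Y1 gives: node(node(h(node(V,d,4)),U,node(b,b,b)),U,b) = node(B,node(h(V),node(b,one,7),node(V,d,4)),b).
Bind V := d; substituting into the one remaining equation that mentions V gives: node(node(h(node(d,d,4)),U,node(b,b,b)),U,b) = node(B,node(h(d),node(b,one,7),node(d,d,4)),b). Substituting into the earlier binding gives Y1 := node(d,d,4).
Delete trivial equation b = b.
Decompose node/3: node(h(node(d,d,4)),U,node(b,b,b)) = B,  U = node(h(d),node(b,one,7),node(d,d,4)),  b = b.
Bind B := node(h(node(d,d,4)),U,node(b,b,b)); no other remaining equation mentions B.
Bind U := node(h(d),node(b,one,7),node(d,d,4)); no other remaining equation mentions U. Substituting into the earlier binding gives B := node(h(node(d,d,4)),node(h(d),node(b,one,7),node(d,d,4)),node(b,b,b)).
Delete trivial equation b = b.
MGU = { Y1 -> node(d,d,4), V -> d, B -> node(h(node(d,d,4)),node(h(d),node(b,one,7),node(d,d,4)),node(b,b,b)), U -> node(h(d),node(b,one,7),node(d,d,4)) }, so B -> node(h(node(d,d,4)),node(h(d),node(b,one,7),node(d,d,4)),node(b,b,b)).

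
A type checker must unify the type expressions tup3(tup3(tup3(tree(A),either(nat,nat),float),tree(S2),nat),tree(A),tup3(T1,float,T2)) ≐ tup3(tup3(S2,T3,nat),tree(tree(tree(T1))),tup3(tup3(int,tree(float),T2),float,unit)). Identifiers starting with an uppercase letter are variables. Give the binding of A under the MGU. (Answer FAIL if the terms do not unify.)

Decompose tup3/3: tup3(tup3(tree(A),either(nat,nat),float),tree(S2),nat) ≐ tup3(S2,T3,nat),  tree(A) ≐ tree(tree(tree(T1))),  tup3(T1,float,T2) ≐ tup3(tup3(int,tree(float),T2),float,unit).
Decompose tup3/3: tup3(tree(A),either(nat,nat),float) ≐ S2,  tree(S2) ≐ T3,  nat ≐ nat.
Bind S2 := tup3(tree(A),either(nat,nat),float); substituting into the one remaining equation that mentions S2 gives: tree(tup3(tree(A),either(nat,nat),float)) ≐ T3.
Bind T3 := tree(tup3(tree(A),either(nat,nat),float)); no other remaining equation mentions T3.
Delete trivial equation nat ≐ nat.
Decompose tree/1: A ≐ tree(tree(T1)).
Bind A := tree(tree(T1)); no other remaining equation mentions A. Substituting into the earlier bindings gives S2 := tup3(tree(tree(tree(T1))),either(nat,nat),float), T3 := tree(tup3(tree(tree(tree(T1))),either(nat,nat),float)).
Decompose tup3/3: T1 ≐ tup3(int,tree(float),T2),  float ≐ float,  T2 ≐ unit.
Bind T1 := tup3(int,tree(float),T2); no other remaining equation mentions T1. Substituting into the earlier bindings gives S2 := tup3(tree(tree(tree(tup3(int,tree(float),T2)))),either(nat,nat),float), T3 := tree(tup3(tree(tree(tree(tup3(int,tree(float),T2)))),either(nat,nat),float)), A := tree(tree(tup3(int,tree(float),T2))).
Delete trivial equation float ≐ float.
Bind T2 := unit. Substituting into the earlier bindings gives S2 := tup3(tree(tree(tree(tup3(int,tree(float),unit)))),either(nat,nat),float), T3 := tree(tup3(tree(tree(tree(tup3(int,tree(float),unit)))),either(nat,nat),float)), A := tree(tree(tup3(int,tree(float),unit))), T1 := tup3(int,tree(float),unit).
MGU = { S2 ↦ tup3(tree(tree(tree(tup3(int,tree(float),unit)))),either(nat,nat),float), T3 ↦ tree(tup3(tree(tree(tree(tup3(int,tree(float),unit)))),either(nat,nat),float)), A ↦ tree(tree(tup3(int,tree(float),unit))), T1 ↦ tup3(int,tree(float),unit), T2 ↦ unit }, so A ↦ tree(tree(tup3(int,tree(float),unit))).

tree(tree(tup3(int,tree(float),unit)))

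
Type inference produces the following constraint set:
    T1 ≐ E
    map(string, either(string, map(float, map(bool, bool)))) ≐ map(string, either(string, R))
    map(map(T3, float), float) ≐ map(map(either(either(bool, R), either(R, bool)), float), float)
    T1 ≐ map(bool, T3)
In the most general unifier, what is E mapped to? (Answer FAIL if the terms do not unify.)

map(bool, either(either(bool, map(float, map(bool, bool))), either(map(float, map(bool, bool)), bool)))

Bind T1 := E; substituting into the one remaining equation that mentions T1 gives: E ≐ map(bool, T3).
Decompose map/2: string ≐ string,  either(string, map(float, map(bool, bool))) ≐ either(string, R).
Delete trivial equation string ≐ string.
Decompose either/2: string ≐ string,  map(float, map(bool, bool)) ≐ R.
Delete trivial equation string ≐ string.
Bind R := map(float, map(bool, bool)); substituting into the one remaining equation that mentions R gives: map(map(T3, float), float) ≐ map(map(either(either(bool, map(float, map(bool, bool))), either(map(float, map(bool, bool)), bool)), float), float).
Decompose map/2: map(T3, float) ≐ map(either(either(bool, map(float, map(bool, bool))), either(map(float, map(bool, bool)), bool)), float),  float ≐ float.
Decompose map/2: T3 ≐ either(either(bool, map(float, map(bool, bool))), either(map(float, map(bool, bool)), bool)),  float ≐ float.
Bind T3 := either(either(bool, map(float, map(bool, bool))), either(map(float, map(bool, bool)), bool)); substituting into the one remaining equation that mentions T3 gives: E ≐ map(bool, either(either(bool, map(float, map(bool, bool))), either(map(float, map(bool, bool)), bool))).
Delete trivial equation float ≐ float.
Delete trivial equation float ≐ float.
Bind E := map(bool, either(either(bool, map(float, map(bool, bool))), either(map(float, map(bool, bool)), bool))). Substituting into the earlier binding gives T1 := map(bool, either(either(bool, map(float, map(bool, bool))), either(map(float, map(bool, bool)), bool))).
MGU = { T1 -> map(bool, either(either(bool, map(float, map(bool, bool))), either(map(float, map(bool, bool)), bool))), R -> map(float, map(bool, bool)), T3 -> either(either(bool, map(float, map(bool, bool))), either(map(float, map(bool, bool)), bool)), E -> map(bool, either(either(bool, map(float, map(bool, bool))), either(map(float, map(bool, bool)), bool))) }, so E -> map(bool, either(either(bool, map(float, map(bool, bool))), either(map(float, map(bool, bool)), bool))).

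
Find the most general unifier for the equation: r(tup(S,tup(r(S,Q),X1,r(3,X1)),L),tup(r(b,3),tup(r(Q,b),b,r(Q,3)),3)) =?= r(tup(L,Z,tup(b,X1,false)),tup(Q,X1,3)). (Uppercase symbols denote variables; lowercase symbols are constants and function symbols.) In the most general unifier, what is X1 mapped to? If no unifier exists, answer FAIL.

tup(r(r(b,3),b),b,r(r(b,3),3))

Decompose r/2: tup(S,tup(r(S,Q),X1,r(3,X1)),L) =?= tup(L,Z,tup(b,X1,false)),  tup(r(b,3),tup(r(Q,b),b,r(Q,3)),3) =?= tup(Q,X1,3).
Decompose tup/3: S =?= L,  tup(r(S,Q),X1,r(3,X1)) =?= Z,  L =?= tup(b,X1,false).
Bind S := L; substituting into the one remaining equation that mentions S gives: tup(r(L,Q),X1,r(3,X1)) =?= Z.
Bind Z := tup(r(L,Q),X1,r(3,X1)); no other remaining equation mentions Z.
Bind L := tup(b,X1,false); no other remaining equation mentions L. Substituting into the earlier bindings gives S := tup(b,X1,false), Z := tup(r(tup(b,X1,false),Q),X1,r(3,X1)).
Decompose tup/3: r(b,3) =?= Q,  tup(r(Q,b),b,r(Q,3)) =?= X1,  3 =?= 3.
Bind Q := r(b,3); substituting into the one remaining equation that mentions Q gives: tup(r(r(b,3),b),b,r(r(b,3),3)) =?= X1. Substituting into the earlier binding gives Z := tup(r(tup(b,X1,false),r(b,3)),X1,r(3,X1)).
Bind X1 := tup(r(r(b,3),b),b,r(r(b,3),3)); no other remaining equation mentions X1. Substituting into the earlier bindings gives S := tup(b,tup(r(r(b,3),b),b,r(r(b,3),3)),false), Z := tup(r(tup(b,tup(r(r(b,3),b),b,r(r(b,3),3)),false),r(b,3)),tup(r(r(b,3),b),b,r(r(b,3),3)),r(3,tup(r(r(b,3),b),b,r(r(b,3),3)))), L := tup(b,tup(r(r(b,3),b),b,r(r(b,3),3)),false).
Delete trivial equation 3 =?= 3.
MGU = { S -> tup(b,tup(r(r(b,3),b),b,r(r(b,3),3)),false), Z -> tup(r(tup(b,tup(r(r(b,3),b),b,r(r(b,3),3)),false),r(b,3)),tup(r(r(b,3),b),b,r(r(b,3),3)),r(3,tup(r(r(b,3),b),b,r(r(b,3),3)))), L -> tup(b,tup(r(r(b,3),b),b,r(r(b,3),3)),false), Q -> r(b,3), X1 -> tup(r(r(b,3),b),b,r(r(b,3),3)) }, so X1 -> tup(r(r(b,3),b),b,r(r(b,3),3)).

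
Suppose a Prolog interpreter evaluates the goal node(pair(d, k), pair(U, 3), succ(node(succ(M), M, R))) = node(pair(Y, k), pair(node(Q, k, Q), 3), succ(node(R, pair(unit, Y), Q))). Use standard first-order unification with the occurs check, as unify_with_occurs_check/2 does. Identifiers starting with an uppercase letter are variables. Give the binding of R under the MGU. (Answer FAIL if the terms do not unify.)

succ(pair(unit, d))

Decompose node/3: pair(d, k) = pair(Y, k),  pair(U, 3) = pair(node(Q, k, Q), 3),  succ(node(succ(M), M, R)) = succ(node(R, pair(unit, Y), Q)).
Decompose pair/2: d = Y,  k = k.
Bind Y := d; substituting into the one remaining equation that mentions Y gives: succ(node(succ(M), M, R)) = succ(node(R, pair(unit, d), Q)).
Delete trivial equation k = k.
Decompose pair/2: U = node(Q, k, Q),  3 = 3.
Bind U := node(Q, k, Q); no other remaining equation mentions U.
Delete trivial equation 3 = 3.
Decompose succ/1: node(succ(M), M, R) = node(R, pair(unit, d), Q).
Decompose node/3: succ(M) = R,  M = pair(unit, d),  R = Q.
Bind R := succ(M); substituting into the one remaining equation that mentions R gives: succ(M) = Q.
Bind M := pair(unit, d); substituting into the remaining equation gives: succ(pair(unit, d)) = Q. Substituting into the earlier binding gives R := succ(pair(unit, d)).
Bind Q := succ(pair(unit, d)). Substituting into the earlier binding gives U := node(succ(pair(unit, d)), k, succ(pair(unit, d))).
MGU = { Y ↦ d, U ↦ node(succ(pair(unit, d)), k, succ(pair(unit, d))), R ↦ succ(pair(unit, d)), M ↦ pair(unit, d), Q ↦ succ(pair(unit, d)) }, so R ↦ succ(pair(unit, d)).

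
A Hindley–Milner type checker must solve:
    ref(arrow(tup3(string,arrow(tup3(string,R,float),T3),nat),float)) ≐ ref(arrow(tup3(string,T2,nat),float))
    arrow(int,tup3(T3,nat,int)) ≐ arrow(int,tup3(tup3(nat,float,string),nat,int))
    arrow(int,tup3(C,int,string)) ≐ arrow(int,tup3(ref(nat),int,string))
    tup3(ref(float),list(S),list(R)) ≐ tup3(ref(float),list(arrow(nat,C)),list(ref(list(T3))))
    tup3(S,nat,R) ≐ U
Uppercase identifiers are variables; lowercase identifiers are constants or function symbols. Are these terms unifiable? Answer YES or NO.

Decompose ref/1: arrow(tup3(string,arrow(tup3(string,R,float),T3),nat),float) ≐ arrow(tup3(string,T2,nat),float).
Decompose arrow/2: tup3(string,arrow(tup3(string,R,float),T3),nat) ≐ tup3(string,T2,nat),  float ≐ float.
Decompose tup3/3: string ≐ string,  arrow(tup3(string,R,float),T3) ≐ T2,  nat ≐ nat.
Delete trivial equation string ≐ string.
Bind T2 := arrow(tup3(string,R,float),T3); no other remaining equation mentions T2.
Delete trivial equation nat ≐ nat.
Delete trivial equation float ≐ float.
Decompose arrow/2: int ≐ int,  tup3(T3,nat,int) ≐ tup3(tup3(nat,float,string),nat,int).
Delete trivial equation int ≐ int.
Decompose tup3/3: T3 ≐ tup3(nat,float,string),  nat ≐ nat,  int ≐ int.
Bind T3 := tup3(nat,float,string); substituting into the one remaining equation that mentions T3 gives: tup3(ref(float),list(S),list(R)) ≐ tup3(ref(float),list(arrow(nat,C)),list(ref(list(tup3(nat,float,string))))). Substituting into the earlier binding gives T2 := arrow(tup3(string,R,float),tup3(nat,float,string)).
Delete trivial equation nat ≐ nat.
Delete trivial equation int ≐ int.
Decompose arrow/2: int ≐ int,  tup3(C,int,string) ≐ tup3(ref(nat),int,string).
Delete trivial equation int ≐ int.
Decompose tup3/3: C ≐ ref(nat),  int ≐ int,  string ≐ string.
Bind C := ref(nat); substituting into the one remaining equation that mentions C gives: tup3(ref(float),list(S),list(R)) ≐ tup3(ref(float),list(arrow(nat,ref(nat))),list(ref(list(tup3(nat,float,string))))).
Delete trivial equation int ≐ int.
Delete trivial equation string ≐ string.
Decompose tup3/3: ref(float) ≐ ref(float),  list(S) ≐ list(arrow(nat,ref(nat))),  list(R) ≐ list(ref(list(tup3(nat,float,string)))).
Delete trivial equation ref(float) ≐ ref(float).
Decompose list/1: S ≐ arrow(nat,ref(nat)).
Bind S := arrow(nat,ref(nat)); substituting into the one remaining equation that mentions S gives: tup3(arrow(nat,ref(nat)),nat,R) ≐ U.
Decompose list/1: R ≐ ref(list(tup3(nat,float,string))).
Bind R := ref(list(tup3(nat,float,string))); substituting into the remaining equation gives: tup3(arrow(nat,ref(nat)),nat,ref(list(tup3(nat,float,string)))) ≐ U. Substituting into the earlier binding gives T2 := arrow(tup3(string,ref(list(tup3(nat,float,string))),float),tup3(nat,float,string)).
Bind U := tup3(arrow(nat,ref(nat)),nat,ref(list(tup3(nat,float,string)))).
No equations remain and no clash or occurs-check failure arose, so a unifier exists.

YES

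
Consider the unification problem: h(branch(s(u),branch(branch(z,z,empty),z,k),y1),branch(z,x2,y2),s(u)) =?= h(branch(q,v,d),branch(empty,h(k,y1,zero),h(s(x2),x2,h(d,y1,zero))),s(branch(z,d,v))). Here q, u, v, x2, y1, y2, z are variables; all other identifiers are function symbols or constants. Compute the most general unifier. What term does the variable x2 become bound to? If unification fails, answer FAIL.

h(k,d,zero)

Decompose h/3: branch(s(u),branch(branch(z,z,empty),z,k),y1) =?= branch(q,v,d),  branch(z,x2,y2) =?= branch(empty,h(k,y1,zero),h(s(x2),x2,h(d,y1,zero))),  s(u) =?= s(branch(z,d,v)).
Decompose branch/3: s(u) =?= q,  branch(branch(z,z,empty),z,k) =?= v,  y1 =?= d.
Bind q := s(u); no other remaining equation mentions q.
Bind v := branch(branch(z,z,empty),z,k); substituting into the one remaining equation that mentions v gives: s(u) =?= s(branch(z,d,branch(branch(z,z,empty),z,k))).
Bind y1 := d; substituting into the one remaining equation that mentions y1 gives: branch(z,x2,y2) =?= branch(empty,h(k,d,zero),h(s(x2),x2,h(d,d,zero))).
Decompose branch/3: z =?= empty,  x2 =?= h(k,d,zero),  y2 =?= h(s(x2),x2,h(d,d,zero)).
Bind z := empty; substituting into the one remaining equation that mentions z gives: s(u) =?= s(branch(empty,d,branch(branch(empty,empty,empty),empty,k))). Substituting into the earlier binding gives v := branch(branch(empty,empty,empty),empty,k).
Bind x2 := h(k,d,zero); substituting into the one remaining equation that mentions x2 gives: y2 =?= h(s(h(k,d,zero)),h(k,d,zero),h(d,d,zero)).
Bind y2 := h(s(h(k,d,zero)),h(k,d,zero),h(d,d,zero)); no other remaining equation mentions y2.
Decompose s/1: u =?= branch(empty,d,branch(branch(empty,empty,empty),empty,k)).
Bind u := branch(empty,d,branch(branch(empty,empty,empty),empty,k)). Substituting into the earlier binding gives q := s(branch(empty,d,branch(branch(empty,empty,empty),empty,k))).
MGU = { q -> s(branch(empty,d,branch(branch(empty,empty,empty),empty,k))), v -> branch(branch(empty,empty,empty),empty,k), y1 -> d, z -> empty, x2 -> h(k,d,zero), y2 -> h(s(h(k,d,zero)),h(k,d,zero),h(d,d,zero)), u -> branch(empty,d,branch(branch(empty,empty,empty),empty,k)) }, so x2 -> h(k,d,zero).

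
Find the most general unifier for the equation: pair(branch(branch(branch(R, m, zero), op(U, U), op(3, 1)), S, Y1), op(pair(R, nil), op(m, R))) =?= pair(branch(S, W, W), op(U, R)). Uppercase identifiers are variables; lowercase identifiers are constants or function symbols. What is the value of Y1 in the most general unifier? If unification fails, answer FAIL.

Decompose pair/2: branch(branch(branch(R, m, zero), op(U, U), op(3, 1)), S, Y1) =?= branch(S, W, W),  op(pair(R, nil), op(m, R)) =?= op(U, R).
Decompose branch/3: branch(branch(R, m, zero), op(U, U), op(3, 1)) =?= S,  S =?= W,  Y1 =?= W.
Bind S := branch(branch(R, m, zero), op(U, U), op(3, 1)); substituting into the one remaining equation that mentions S gives: branch(branch(R, m, zero), op(U, U), op(3, 1)) =?= W.
Bind W := branch(branch(R, m, zero), op(U, U), op(3, 1)); substituting into the one remaining equation that mentions W gives: Y1 =?= branch(branch(R, m, zero), op(U, U), op(3, 1)).
Bind Y1 := branch(branch(R, m, zero), op(U, U), op(3, 1)); no other remaining equation mentions Y1.
Decompose op/2: pair(R, nil) =?= U,  op(m, R) =?= R.
Bind U := pair(R, nil); no other remaining equation mentions U. Substituting into the earlier bindings gives S := branch(branch(R, m, zero), op(pair(R, nil), pair(R, nil)), op(3, 1)), W := branch(branch(R, m, zero), op(pair(R, nil), pair(R, nil)), op(3, 1)), Y1 := branch(branch(R, m, zero), op(pair(R, nil), pair(R, nil)), op(3, 1)).
Occurs check fails: R occurs in op(m, R); the equation R =?= op(m, R) has no finite solution.

FAIL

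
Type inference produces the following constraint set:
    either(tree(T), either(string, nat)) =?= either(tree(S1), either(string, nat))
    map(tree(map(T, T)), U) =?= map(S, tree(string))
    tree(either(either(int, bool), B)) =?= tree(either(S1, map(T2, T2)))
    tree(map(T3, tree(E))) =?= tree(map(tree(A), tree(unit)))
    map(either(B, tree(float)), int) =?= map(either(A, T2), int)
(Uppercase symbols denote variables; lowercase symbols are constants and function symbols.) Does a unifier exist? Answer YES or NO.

Decompose either/2: tree(T) =?= tree(S1),  either(string, nat) =?= either(string, nat).
Decompose tree/1: T =?= S1.
Bind T := S1; substituting into the one remaining equation that mentions T gives: map(tree(map(S1, S1)), U) =?= map(S, tree(string)).
Delete trivial equation either(string, nat) =?= either(string, nat).
Decompose map/2: tree(map(S1, S1)) =?= S,  U =?= tree(string).
Bind S := tree(map(S1, S1)); no other remaining equation mentions S.
Bind U := tree(string); no other remaining equation mentions U.
Decompose tree/1: either(either(int, bool), B) =?= either(S1, map(T2, T2)).
Decompose either/2: either(int, bool) =?= S1,  B =?= map(T2, T2).
Bind S1 := either(int, bool); no other remaining equation mentions S1. Substituting into the earlier bindings gives T := either(int, bool), S := tree(map(either(int, bool), either(int, bool))).
Bind B := map(T2, T2); substituting into the one remaining equation that mentions B gives: map(either(map(T2, T2), tree(float)), int) =?= map(either(A, T2), int).
Decompose tree/1: map(T3, tree(E)) =?= map(tree(A), tree(unit)).
Decompose map/2: T3 =?= tree(A),  tree(E) =?= tree(unit).
Bind T3 := tree(A); no other remaining equation mentions T3.
Decompose tree/1: E =?= unit.
Bind E := unit; no other remaining equation mentions E.
Decompose map/2: either(map(T2, T2), tree(float)) =?= either(A, T2),  int =?= int.
Decompose either/2: map(T2, T2) =?= A,  tree(float) =?= T2.
Bind A := map(T2, T2); no other remaining equation mentions A. Substituting into the earlier binding gives T3 := tree(map(T2, T2)).
Bind T2 := tree(float); no other remaining equation mentions T2. Substituting into the earlier bindings gives B := map(tree(float), tree(float)), T3 := tree(map(tree(float), tree(float))), A := map(tree(float), tree(float)).
Delete trivial equation int =?= int.
No equations remain and no clash or occurs-check failure arose, so a unifier exists.

YES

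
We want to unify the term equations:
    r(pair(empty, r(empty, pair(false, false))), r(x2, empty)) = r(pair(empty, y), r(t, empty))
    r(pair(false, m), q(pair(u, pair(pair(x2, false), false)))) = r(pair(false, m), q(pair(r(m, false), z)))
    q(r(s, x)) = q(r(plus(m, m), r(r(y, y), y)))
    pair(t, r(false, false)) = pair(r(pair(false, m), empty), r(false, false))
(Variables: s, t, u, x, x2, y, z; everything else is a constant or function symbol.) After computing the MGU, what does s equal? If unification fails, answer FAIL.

plus(m, m)

Decompose r/2: pair(empty, r(empty, pair(false, false))) = pair(empty, y),  r(x2, empty) = r(t, empty).
Decompose pair/2: empty = empty,  r(empty, pair(false, false)) = y.
Delete trivial equation empty = empty.
Bind y := r(empty, pair(false, false)); substituting into the one remaining equation that mentions y gives: q(r(s, x)) = q(r(plus(m, m), r(r(r(empty, pair(false, false)), r(empty, pair(false, false))), r(empty, pair(false, false))))).
Decompose r/2: x2 = t,  empty = empty.
Bind x2 := t; substituting into the one remaining equation that mentions x2 gives: r(pair(false, m), q(pair(u, pair(pair(t, false), false)))) = r(pair(false, m), q(pair(r(m, false), z))).
Delete trivial equation empty = empty.
Decompose r/2: pair(false, m) = pair(false, m),  q(pair(u, pair(pair(t, false), false))) = q(pair(r(m, false), z)).
Delete trivial equation pair(false, m) = pair(false, m).
Decompose q/1: pair(u, pair(pair(t, false), false)) = pair(r(m, false), z).
Decompose pair/2: u = r(m, false),  pair(pair(t, false), false) = z.
Bind u := r(m, false); no other remaining equation mentions u.
Bind z := pair(pair(t, false), false); no other remaining equation mentions z.
Decompose q/1: r(s, x) = r(plus(m, m), r(r(r(empty, pair(false, false)), r(empty, pair(false, false))), r(empty, pair(false, false)))).
Decompose r/2: s = plus(m, m),  x = r(r(r(empty, pair(false, false)), r(empty, pair(false, false))), r(empty, pair(false, false))).
Bind s := plus(m, m); no other remaining equation mentions s.
Bind x := r(r(r(empty, pair(false, false)), r(empty, pair(false, false))), r(empty, pair(false, false))); no other remaining equation mentions x.
Decompose pair/2: t = r(pair(false, m), empty),  r(false, false) = r(false, false).
Bind t := r(pair(false, m), empty); no other remaining equation mentions t. Substituting into the earlier bindings gives x2 := r(pair(false, m), empty), z := pair(pair(r(pair(false, m), empty), false), false).
Delete trivial equation r(false, false) = r(false, false).
MGU = { y ↦ r(empty, pair(false, false)), x2 ↦ r(pair(false, m), empty), u ↦ r(m, false), z ↦ pair(pair(r(pair(false, m), empty), false), false), s ↦ plus(m, m), x ↦ r(r(r(empty, pair(false, false)), r(empty, pair(false, false))), r(empty, pair(false, false))), t ↦ r(pair(false, m), empty) }, so s ↦ plus(m, m).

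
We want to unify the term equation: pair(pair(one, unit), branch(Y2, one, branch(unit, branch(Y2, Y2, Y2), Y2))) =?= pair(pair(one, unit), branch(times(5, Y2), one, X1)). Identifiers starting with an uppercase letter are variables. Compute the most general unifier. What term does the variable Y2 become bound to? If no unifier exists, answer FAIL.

Decompose pair/2: pair(one, unit) =?= pair(one, unit),  branch(Y2, one, branch(unit, branch(Y2, Y2, Y2), Y2)) =?= branch(times(5, Y2), one, X1).
Delete trivial equation pair(one, unit) =?= pair(one, unit).
Decompose branch/3: Y2 =?= times(5, Y2),  one =?= one,  branch(unit, branch(Y2, Y2, Y2), Y2) =?= X1.
Occurs check fails: Y2 occurs in times(5, Y2); the equation Y2 =?= times(5, Y2) has no finite solution.

FAIL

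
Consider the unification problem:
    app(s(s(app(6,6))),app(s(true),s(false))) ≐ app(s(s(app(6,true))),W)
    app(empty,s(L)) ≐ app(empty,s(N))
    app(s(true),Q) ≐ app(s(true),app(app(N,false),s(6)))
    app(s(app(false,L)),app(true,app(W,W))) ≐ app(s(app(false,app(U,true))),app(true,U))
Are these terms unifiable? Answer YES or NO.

Decompose app/2: s(s(app(6,6))) ≐ s(s(app(6,true))),  app(s(true),s(false)) ≐ W.
Decompose s/1: s(app(6,6)) ≐ s(app(6,true)).
Decompose s/1: app(6,6) ≐ app(6,true).
Decompose app/2: 6 ≐ 6,  6 ≐ true.
Delete trivial equation 6 ≐ 6.
Clash: constants 6 and true differ; no unifier exists.

NO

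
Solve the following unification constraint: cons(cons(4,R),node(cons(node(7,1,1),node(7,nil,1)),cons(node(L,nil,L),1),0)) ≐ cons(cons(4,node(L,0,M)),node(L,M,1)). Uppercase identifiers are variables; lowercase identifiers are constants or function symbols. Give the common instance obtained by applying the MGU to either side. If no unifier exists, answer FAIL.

Decompose cons/2: cons(4,R) ≐ cons(4,node(L,0,M)),  node(cons(node(7,1,1),node(7,nil,1)),cons(node(L,nil,L),1),0) ≐ node(L,M,1).
Decompose cons/2: 4 ≐ 4,  R ≐ node(L,0,M).
Delete trivial equation 4 ≐ 4.
Bind R := node(L,0,M); no other remaining equation mentions R.
Decompose node/3: cons(node(7,1,1),node(7,nil,1)) ≐ L,  cons(node(L,nil,L),1) ≐ M,  0 ≐ 1.
Bind L := cons(node(7,1,1),node(7,nil,1)); substituting into the one remaining equation that mentions L gives: cons(node(cons(node(7,1,1),node(7,nil,1)),nil,cons(node(7,1,1),node(7,nil,1))),1) ≐ M. Substituting into the earlier binding gives R := node(cons(node(7,1,1),node(7,nil,1)),0,M).
Bind M := cons(node(cons(node(7,1,1),node(7,nil,1)),nil,cons(node(7,1,1),node(7,nil,1))),1); no other remaining equation mentions M. Substituting into the earlier binding gives R := node(cons(node(7,1,1),node(7,nil,1)),0,cons(node(cons(node(7,1,1),node(7,nil,1)),nil,cons(node(7,1,1),node(7,nil,1))),1)).
Clash: constants 0 and 1 differ; no unifier exists.

FAIL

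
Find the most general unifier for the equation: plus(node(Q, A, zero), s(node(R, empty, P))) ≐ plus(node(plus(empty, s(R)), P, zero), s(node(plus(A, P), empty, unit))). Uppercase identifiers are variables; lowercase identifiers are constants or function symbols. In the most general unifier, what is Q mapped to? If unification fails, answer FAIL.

plus(empty, s(plus(unit, unit)))

Decompose plus/2: node(Q, A, zero) ≐ node(plus(empty, s(R)), P, zero),  s(node(R, empty, P)) ≐ s(node(plus(A, P), empty, unit)).
Decompose node/3: Q ≐ plus(empty, s(R)),  A ≐ P,  zero ≐ zero.
Bind Q := plus(empty, s(R)); no other remaining equation mentions Q.
Bind A := P; substituting into the one remaining equation that mentions A gives: s(node(R, empty, P)) ≐ s(node(plus(P, P), empty, unit)).
Delete trivial equation zero ≐ zero.
Decompose s/1: node(R, empty, P) ≐ node(plus(P, P), empty, unit).
Decompose node/3: R ≐ plus(P, P),  empty ≐ empty,  P ≐ unit.
Bind R := plus(P, P); no other remaining equation mentions R. Substituting into the earlier binding gives Q := plus(empty, s(plus(P, P))).
Delete trivial equation empty ≐ empty.
Bind P := unit. Substituting into the earlier bindings gives Q := plus(empty, s(plus(unit, unit))), A := unit, R := plus(unit, unit).
MGU = { Q := plus(empty, s(plus(unit, unit))), A := unit, R := plus(unit, unit), P := unit }, so Q := plus(empty, s(plus(unit, unit))).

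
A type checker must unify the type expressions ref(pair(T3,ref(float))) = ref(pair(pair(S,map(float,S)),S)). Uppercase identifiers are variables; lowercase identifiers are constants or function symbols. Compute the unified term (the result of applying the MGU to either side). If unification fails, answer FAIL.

ref(pair(pair(ref(float),map(float,ref(float))),ref(float)))

Decompose ref/1: pair(T3,ref(float)) = pair(pair(S,map(float,S)),S).
Decompose pair/2: T3 = pair(S,map(float,S)),  ref(float) = S.
Bind T3 := pair(S,map(float,S)); no other remaining equation mentions T3.
Bind S := ref(float). Substituting into the earlier binding gives T3 := pair(ref(float),map(float,ref(float))).
Applying the MGU to either side gives ref(pair(pair(ref(float),map(float,ref(float))),ref(float))).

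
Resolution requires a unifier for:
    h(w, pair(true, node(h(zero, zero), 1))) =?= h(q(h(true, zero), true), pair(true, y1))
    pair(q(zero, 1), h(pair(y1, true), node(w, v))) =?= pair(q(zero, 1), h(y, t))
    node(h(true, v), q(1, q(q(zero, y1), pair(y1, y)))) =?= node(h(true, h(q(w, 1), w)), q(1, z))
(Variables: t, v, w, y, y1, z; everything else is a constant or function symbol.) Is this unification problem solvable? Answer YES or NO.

Decompose h/2: w =?= q(h(true, zero), true),  pair(true, node(h(zero, zero), 1)) =?= pair(true, y1).
Bind w := q(h(true, zero), true); substituting into the 2 remaining equations that mention w gives: pair(q(zero, 1), h(pair(y1, true), node(q(h(true, zero), true), v))) =?= pair(q(zero, 1), h(y, t)),  node(h(true, v), q(1, q(q(zero, y1), pair(y1, y)))) =?= node(h(true, h(q(q(h(true, zero), true), 1), q(h(true, zero), true))), q(1, z)).
Decompose pair/2: true =?= true,  node(h(zero, zero), 1) =?= y1.
Delete trivial equation true =?= true.
Bind y1 := node(h(zero, zero), 1); substituting into the remaining equations gives: pair(q(zero, 1), h(pair(node(h(zero, zero), 1), true), node(q(h(true, zero), true), v))) =?= pair(q(zero, 1), h(y, t)),  node(h(true, v), q(1, q(q(zero, node(h(zero, zero), 1)), pair(node(h(zero, zero), 1), y)))) =?= node(h(true, h(q(q(h(true, zero), true), 1), q(h(true, zero), true))), q(1, z)).
Decompose pair/2: q(zero, 1) =?= q(zero, 1),  h(pair(node(h(zero, zero), 1), true), node(q(h(true, zero), true), v)) =?= h(y, t).
Delete trivial equation q(zero, 1) =?= q(zero, 1).
Decompose h/2: pair(node(h(zero, zero), 1), true) =?= y,  node(q(h(true, zero), true), v) =?= t.
Bind y := pair(node(h(zero, zero), 1), true); substituting into the one remaining equation that mentions y gives: node(h(true, v), q(1, q(q(zero, node(h(zero, zero), 1)), pair(node(h(zero, zero), 1), pair(node(h(zero, zero), 1), true))))) =?= node(h(true, h(q(q(h(true, zero), true), 1), q(h(true, zero), true))), q(1, z)).
Bind t := node(q(h(true, zero), true), v); no other remaining equation mentions t.
Decompose node/2: h(true, v) =?= h(true, h(q(q(h(true, zero), true), 1), q(h(true, zero), true))),  q(1, q(q(zero, node(h(zero, zero), 1)), pair(node(h(zero, zero), 1), pair(node(h(zero, zero), 1), true)))) =?= q(1, z).
Decompose h/2: true =?= true,  v =?= h(q(q(h(true, zero), true), 1), q(h(true, zero), true)).
Delete trivial equation true =?= true.
Bind v := h(q(q(h(true, zero), true), 1), q(h(true, zero), true)); no other remaining equation mentions v. Substituting into the earlier binding gives t := node(q(h(true, zero), true), h(q(q(h(true, zero), true), 1), q(h(true, zero), true))).
Decompose q/2: 1 =?= 1,  q(q(zero, node(h(zero, zero), 1)), pair(node(h(zero, zero), 1), pair(node(h(zero, zero), 1), true))) =?= z.
Delete trivial equation 1 =?= 1.
Bind z := q(q(zero, node(h(zero, zero), 1)), pair(node(h(zero, zero), 1), pair(node(h(zero, zero), 1), true))).
No equations remain and no clash or occurs-check failure arose, so a unifier exists.

YES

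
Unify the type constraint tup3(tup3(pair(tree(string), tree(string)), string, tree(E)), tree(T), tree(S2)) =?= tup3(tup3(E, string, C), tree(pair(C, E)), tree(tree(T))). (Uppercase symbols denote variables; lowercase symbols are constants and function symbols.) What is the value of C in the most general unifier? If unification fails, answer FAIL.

tree(pair(tree(string), tree(string)))

Decompose tup3/3: tup3(pair(tree(string), tree(string)), string, tree(E)) =?= tup3(E, string, C),  tree(T) =?= tree(pair(C, E)),  tree(S2) =?= tree(tree(T)).
Decompose tup3/3: pair(tree(string), tree(string)) =?= E,  string =?= string,  tree(E) =?= C.
Bind E := pair(tree(string), tree(string)); substituting into the 2 remaining equations that mention E gives: tree(pair(tree(string), tree(string))) =?= C,  tree(T) =?= tree(pair(C, pair(tree(string), tree(string)))).
Delete trivial equation string =?= string.
Bind C := tree(pair(tree(string), tree(string))); substituting into the one remaining equation that mentions C gives: tree(T) =?= tree(pair(tree(pair(tree(string), tree(string))), pair(tree(string), tree(string)))).
Decompose tree/1: T =?= pair(tree(pair(tree(string), tree(string))), pair(tree(string), tree(string))).
Bind T := pair(tree(pair(tree(string), tree(string))), pair(tree(string), tree(string))); substituting into the remaining equation gives: tree(S2) =?= tree(tree(pair(tree(pair(tree(string), tree(string))), pair(tree(string), tree(string))))).
Decompose tree/1: S2 =?= tree(pair(tree(pair(tree(string), tree(string))), pair(tree(string), tree(string)))).
Bind S2 := tree(pair(tree(pair(tree(string), tree(string))), pair(tree(string), tree(string)))).
MGU = { E := pair(tree(string), tree(string)), C := tree(pair(tree(string), tree(string))), T := pair(tree(pair(tree(string), tree(string))), pair(tree(string), tree(string))), S2 := tree(pair(tree(pair(tree(string), tree(string))), pair(tree(string), tree(string)))) }, so C := tree(pair(tree(string), tree(string))).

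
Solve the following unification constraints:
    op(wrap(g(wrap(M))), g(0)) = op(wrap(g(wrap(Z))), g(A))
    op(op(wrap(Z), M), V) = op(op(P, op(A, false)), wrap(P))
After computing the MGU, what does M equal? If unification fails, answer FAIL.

Decompose op/2: wrap(g(wrap(M))) = wrap(g(wrap(Z))),  g(0) = g(A).
Decompose wrap/1: g(wrap(M)) = g(wrap(Z)).
Decompose g/1: wrap(M) = wrap(Z).
Decompose wrap/1: M = Z.
Bind M := Z; substituting into the one remaining equation that mentions M gives: op(op(wrap(Z), Z), V) = op(op(P, op(A, false)), wrap(P)).
Decompose g/1: 0 = A.
Bind A := 0; substituting into the remaining equation gives: op(op(wrap(Z), Z), V) = op(op(P, op(0, false)), wrap(P)).
Decompose op/2: op(wrap(Z), Z) = op(P, op(0, false)),  V = wrap(P).
Decompose op/2: wrap(Z) = P,  Z = op(0, false).
Bind P := wrap(Z); substituting into the one remaining equation that mentions P gives: V = wrap(wrap(Z)).
Bind Z := op(0, false); substituting into the remaining equation gives: V = wrap(wrap(op(0, false))). Substituting into the earlier bindings gives M := op(0, false), P := wrap(op(0, false)).
Bind V := wrap(wrap(op(0, false))).
MGU = { M ↦ op(0, false), A ↦ 0, P ↦ wrap(op(0, false)), Z ↦ op(0, false), V ↦ wrap(wrap(op(0, false))) }, so M ↦ op(0, false).

op(0, false)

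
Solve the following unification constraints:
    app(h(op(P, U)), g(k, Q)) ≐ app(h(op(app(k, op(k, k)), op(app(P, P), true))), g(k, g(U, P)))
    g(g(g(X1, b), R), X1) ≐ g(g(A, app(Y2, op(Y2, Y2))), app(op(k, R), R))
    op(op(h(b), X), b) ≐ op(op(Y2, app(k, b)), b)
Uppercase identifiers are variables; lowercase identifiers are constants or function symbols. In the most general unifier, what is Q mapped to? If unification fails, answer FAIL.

Decompose app/2: h(op(P, U)) ≐ h(op(app(k, op(k, k)), op(app(P, P), true))),  g(k, Q) ≐ g(k, g(U, P)).
Decompose h/1: op(P, U) ≐ op(app(k, op(k, k)), op(app(P, P), true)).
Decompose op/2: P ≐ app(k, op(k, k)),  U ≐ op(app(P, P), true).
Bind P := app(k, op(k, k)); substituting into the 2 remaining equations that mention P gives: U ≐ op(app(app(k, op(k, k)), app(k, op(k, k))), true),  g(k, Q) ≐ g(k, g(U, app(k, op(k, k)))).
Bind U := op(app(app(k, op(k, k)), app(k, op(k, k))), true); substituting into the one remaining equation that mentions U gives: g(k, Q) ≐ g(k, g(op(app(app(k, op(k, k)), app(k, op(k, k))), true), app(k, op(k, k)))).
Decompose g/2: k ≐ k,  Q ≐ g(op(app(app(k, op(k, k)), app(k, op(k, k))), true), app(k, op(k, k))).
Delete trivial equation k ≐ k.
Bind Q := g(op(app(app(k, op(k, k)), app(k, op(k, k))), true), app(k, op(k, k))); no other remaining equation mentions Q.
Decompose g/2: g(g(X1, b), R) ≐ g(A, app(Y2, op(Y2, Y2))),  X1 ≐ app(op(k, R), R).
Decompose g/2: g(X1, b) ≐ A,  R ≐ app(Y2, op(Y2, Y2)).
Bind A := g(X1, b); no other remaining equation mentions A.
Bind R := app(Y2, op(Y2, Y2)); substituting into the one remaining equation that mentions R gives: X1 ≐ app(op(k, app(Y2, op(Y2, Y2))), app(Y2, op(Y2, Y2))).
Bind X1 := app(op(k, app(Y2, op(Y2, Y2))), app(Y2, op(Y2, Y2))); no other remaining equation mentions X1. Substituting into the earlier binding gives A := g(app(op(k, app(Y2, op(Y2, Y2))), app(Y2, op(Y2, Y2))), b).
Decompose op/2: op(h(b), X) ≐ op(Y2, app(k, b)),  b ≐ b.
Decompose op/2: h(b) ≐ Y2,  X ≐ app(k, b).
Bind Y2 := h(b); no other remaining equation mentions Y2. Substituting into the earlier bindings gives A := g(app(op(k, app(h(b), op(h(b), h(b)))), app(h(b), op(h(b), h(b)))), b), R := app(h(b), op(h(b), h(b))), X1 := app(op(k, app(h(b), op(h(b), h(b)))), app(h(b), op(h(b), h(b)))).
Bind X := app(k, b); no other remaining equation mentions X.
Delete trivial equation b ≐ b.
MGU = { P -> app(k, op(k, k)), U -> op(app(app(k, op(k, k)), app(k, op(k, k))), true), Q -> g(op(app(app(k, op(k, k)), app(k, op(k, k))), true), app(k, op(k, k))), A -> g(app(op(k, app(h(b), op(h(b), h(b)))), app(h(b), op(h(b), h(b)))), b), R -> app(h(b), op(h(b), h(b))), X1 -> app(op(k, app(h(b), op(h(b), h(b)))), app(h(b), op(h(b), h(b)))), Y2 -> h(b), X -> app(k, b) }, so Q -> g(op(app(app(k, op(k, k)), app(k, op(k, k))), true), app(k, op(k, k))).

g(op(app(app(k, op(k, k)), app(k, op(k, k))), true), app(k, op(k, k)))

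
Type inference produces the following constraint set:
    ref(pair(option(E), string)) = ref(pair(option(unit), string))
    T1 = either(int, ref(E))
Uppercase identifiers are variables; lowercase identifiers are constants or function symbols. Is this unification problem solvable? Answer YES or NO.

YES

Decompose ref/1: pair(option(E), string) = pair(option(unit), string).
Decompose pair/2: option(E) = option(unit),  string = string.
Decompose option/1: E = unit.
Bind E := unit; substituting into the one remaining equation that mentions E gives: T1 = either(int, ref(unit)).
Delete trivial equation string = string.
Bind T1 := either(int, ref(unit)).
No equations remain and no clash or occurs-check failure arose, so a unifier exists.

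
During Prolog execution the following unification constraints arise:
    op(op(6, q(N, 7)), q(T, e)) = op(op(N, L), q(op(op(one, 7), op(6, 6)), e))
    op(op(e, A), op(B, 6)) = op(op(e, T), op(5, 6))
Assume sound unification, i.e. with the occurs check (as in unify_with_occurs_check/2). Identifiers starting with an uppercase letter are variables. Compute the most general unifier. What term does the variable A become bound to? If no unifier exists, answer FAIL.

Decompose op/2: op(6, q(N, 7)) = op(N, L),  q(T, e) = q(op(op(one, 7), op(6, 6)), e).
Decompose op/2: 6 = N,  q(N, 7) = L.
Bind N := 6; substituting into the one remaining equation that mentions N gives: q(6, 7) = L.
Bind L := q(6, 7); no other remaining equation mentions L.
Decompose q/2: T = op(op(one, 7), op(6, 6)),  e = e.
Bind T := op(op(one, 7), op(6, 6)); substituting into the one remaining equation that mentions T gives: op(op(e, A), op(B, 6)) = op(op(e, op(op(one, 7), op(6, 6))), op(5, 6)).
Delete trivial equation e = e.
Decompose op/2: op(e, A) = op(e, op(op(one, 7), op(6, 6))),  op(B, 6) = op(5, 6).
Decompose op/2: e = e,  A = op(op(one, 7), op(6, 6)).
Delete trivial equation e = e.
Bind A := op(op(one, 7), op(6, 6)); no other remaining equation mentions A.
Decompose op/2: B = 5,  6 = 6.
Bind B := 5; no other remaining equation mentions B.
Delete trivial equation 6 = 6.
MGU = { N = 6, L = q(6, 7), T = op(op(one, 7), op(6, 6)), A = op(op(one, 7), op(6, 6)), B = 5 }, so A = op(op(one, 7), op(6, 6)).

op(op(one, 7), op(6, 6))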